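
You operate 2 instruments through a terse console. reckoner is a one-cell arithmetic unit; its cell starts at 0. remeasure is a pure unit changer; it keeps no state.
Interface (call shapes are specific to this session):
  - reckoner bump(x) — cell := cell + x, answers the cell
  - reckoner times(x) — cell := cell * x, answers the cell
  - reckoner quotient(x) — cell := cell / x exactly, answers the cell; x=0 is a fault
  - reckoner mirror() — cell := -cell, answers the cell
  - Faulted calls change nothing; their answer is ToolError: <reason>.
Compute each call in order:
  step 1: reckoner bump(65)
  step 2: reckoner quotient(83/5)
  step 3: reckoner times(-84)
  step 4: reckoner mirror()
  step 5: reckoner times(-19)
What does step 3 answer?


Answer: -27300/83

Derivation:
> reckoner bump x=65
= 65
> reckoner quotient x=83/5
= 325/83
> reckoner times x=-84
= -27300/83
> reckoner mirror
= 27300/83
> reckoner times x=-19
= -518700/83


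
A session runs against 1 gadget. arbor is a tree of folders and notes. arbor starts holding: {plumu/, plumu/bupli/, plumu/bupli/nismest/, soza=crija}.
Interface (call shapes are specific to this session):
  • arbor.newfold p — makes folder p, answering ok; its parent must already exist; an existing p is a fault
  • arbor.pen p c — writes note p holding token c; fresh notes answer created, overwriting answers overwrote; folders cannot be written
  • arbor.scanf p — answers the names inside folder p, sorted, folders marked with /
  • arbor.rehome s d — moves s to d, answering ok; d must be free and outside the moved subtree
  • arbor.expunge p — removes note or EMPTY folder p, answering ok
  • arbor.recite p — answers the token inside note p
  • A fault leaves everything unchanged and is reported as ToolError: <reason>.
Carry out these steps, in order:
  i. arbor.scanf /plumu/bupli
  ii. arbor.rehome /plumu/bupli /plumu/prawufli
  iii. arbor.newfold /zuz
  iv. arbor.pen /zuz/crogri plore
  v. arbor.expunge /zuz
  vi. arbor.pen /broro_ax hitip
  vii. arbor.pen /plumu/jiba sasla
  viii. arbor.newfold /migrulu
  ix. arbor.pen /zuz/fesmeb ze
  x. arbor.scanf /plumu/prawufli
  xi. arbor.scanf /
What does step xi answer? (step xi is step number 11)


Answer: [broro_ax, migrulu/, plumu/, soza, zuz/]

Derivation:
! scanf(/plumu/bupli) => [nismest/]
! rehome(/plumu/bupli, /plumu/prawufli) => ok
! newfold(/zuz) => ok
! pen(/zuz/crogri, plore) => created
! expunge(/zuz) => ToolError: not empty
! pen(/broro_ax, hitip) => created
! pen(/plumu/jiba, sasla) => created
! newfold(/migrulu) => ok
! pen(/zuz/fesmeb, ze) => created
! scanf(/plumu/prawufli) => [nismest/]
! scanf(/) => [broro_ax, migrulu/, plumu/, soza, zuz/]


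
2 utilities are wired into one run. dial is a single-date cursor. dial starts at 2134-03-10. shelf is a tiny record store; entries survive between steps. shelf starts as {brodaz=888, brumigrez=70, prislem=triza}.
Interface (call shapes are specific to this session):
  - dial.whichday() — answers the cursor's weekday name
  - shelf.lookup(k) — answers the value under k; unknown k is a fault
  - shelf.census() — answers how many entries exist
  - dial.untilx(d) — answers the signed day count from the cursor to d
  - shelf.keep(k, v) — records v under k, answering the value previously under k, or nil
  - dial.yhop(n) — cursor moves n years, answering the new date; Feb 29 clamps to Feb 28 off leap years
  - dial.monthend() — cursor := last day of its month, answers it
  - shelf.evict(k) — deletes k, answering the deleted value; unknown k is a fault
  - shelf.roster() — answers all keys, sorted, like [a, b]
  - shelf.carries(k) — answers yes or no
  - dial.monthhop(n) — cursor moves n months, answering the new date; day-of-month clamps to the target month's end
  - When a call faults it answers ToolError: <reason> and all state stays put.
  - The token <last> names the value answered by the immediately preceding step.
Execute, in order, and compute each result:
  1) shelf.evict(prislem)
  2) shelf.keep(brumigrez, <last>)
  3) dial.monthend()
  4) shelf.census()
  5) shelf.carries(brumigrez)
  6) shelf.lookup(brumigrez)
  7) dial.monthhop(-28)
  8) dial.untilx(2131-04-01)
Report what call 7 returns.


Answer: 2131-11-30

Derivation:
% shelf.evict(k=prislem) -> triza
% shelf.keep(k=brumigrez, v=<last>) -> 70
% dial.monthend() -> 2134-03-31
% shelf.census() -> 2
% shelf.carries(k=brumigrez) -> yes
% shelf.lookup(k=brumigrez) -> triza
% dial.monthhop(n=-28) -> 2131-11-30
% dial.untilx(d=2131-04-01) -> -243


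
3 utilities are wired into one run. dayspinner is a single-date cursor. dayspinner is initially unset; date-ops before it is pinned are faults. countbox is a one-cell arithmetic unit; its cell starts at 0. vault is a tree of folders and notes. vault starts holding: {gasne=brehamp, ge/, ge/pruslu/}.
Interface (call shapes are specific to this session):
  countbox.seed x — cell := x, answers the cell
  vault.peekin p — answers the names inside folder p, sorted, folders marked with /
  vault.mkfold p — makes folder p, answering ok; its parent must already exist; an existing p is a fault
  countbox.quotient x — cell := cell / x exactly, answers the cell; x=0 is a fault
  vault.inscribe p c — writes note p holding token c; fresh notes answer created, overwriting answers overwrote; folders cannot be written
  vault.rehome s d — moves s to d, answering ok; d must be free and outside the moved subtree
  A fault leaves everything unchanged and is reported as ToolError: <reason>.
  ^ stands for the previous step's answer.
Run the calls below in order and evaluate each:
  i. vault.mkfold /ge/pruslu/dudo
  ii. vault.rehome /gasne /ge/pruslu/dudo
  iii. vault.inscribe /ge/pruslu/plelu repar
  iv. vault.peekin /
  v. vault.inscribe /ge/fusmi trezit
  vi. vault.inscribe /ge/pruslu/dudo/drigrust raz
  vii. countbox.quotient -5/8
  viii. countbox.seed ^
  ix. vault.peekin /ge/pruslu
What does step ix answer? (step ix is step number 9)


$ vault.mkfold /ge/pruslu/dudo
  ok
$ vault.rehome /gasne /ge/pruslu/dudo
  ToolError: exists
$ vault.inscribe /ge/pruslu/plelu repar
  created
$ vault.peekin /
  [gasne, ge/]
$ vault.inscribe /ge/fusmi trezit
  created
$ vault.inscribe /ge/pruslu/dudo/drigrust raz
  created
$ countbox.quotient -5/8
  0
$ countbox.seed ^
  0
$ vault.peekin /ge/pruslu
  [dudo/, plelu]

Answer: [dudo/, plelu]


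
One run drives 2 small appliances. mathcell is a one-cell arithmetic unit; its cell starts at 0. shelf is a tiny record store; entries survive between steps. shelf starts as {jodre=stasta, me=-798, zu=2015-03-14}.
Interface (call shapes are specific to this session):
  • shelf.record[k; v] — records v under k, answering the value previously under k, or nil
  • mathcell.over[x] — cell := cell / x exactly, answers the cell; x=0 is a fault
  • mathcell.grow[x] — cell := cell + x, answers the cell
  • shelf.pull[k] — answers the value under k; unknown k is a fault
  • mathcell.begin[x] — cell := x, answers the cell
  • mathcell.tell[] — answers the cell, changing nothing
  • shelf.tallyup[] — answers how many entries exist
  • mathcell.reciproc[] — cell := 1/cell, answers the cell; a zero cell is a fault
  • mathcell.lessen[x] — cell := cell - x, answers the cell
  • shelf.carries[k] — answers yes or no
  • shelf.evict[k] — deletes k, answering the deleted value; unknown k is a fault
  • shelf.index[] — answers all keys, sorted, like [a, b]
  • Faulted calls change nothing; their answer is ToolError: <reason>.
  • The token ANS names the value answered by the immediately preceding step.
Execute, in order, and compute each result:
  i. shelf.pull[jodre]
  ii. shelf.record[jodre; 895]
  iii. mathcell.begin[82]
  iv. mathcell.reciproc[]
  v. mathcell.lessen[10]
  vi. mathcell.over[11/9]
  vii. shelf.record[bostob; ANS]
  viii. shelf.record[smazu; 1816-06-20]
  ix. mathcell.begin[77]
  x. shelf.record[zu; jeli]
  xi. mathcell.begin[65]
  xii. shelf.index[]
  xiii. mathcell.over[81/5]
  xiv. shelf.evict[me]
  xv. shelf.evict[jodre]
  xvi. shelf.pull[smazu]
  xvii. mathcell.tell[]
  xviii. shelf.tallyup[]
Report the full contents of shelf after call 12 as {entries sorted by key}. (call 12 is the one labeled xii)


>>> pull k=jodre
  stasta
>>> record k=jodre v=895
  stasta
>>> begin x=82
  82
>>> reciproc
  1/82
>>> lessen x=10
  -819/82
>>> over x=11/9
  -7371/902
>>> record k=bostob v=ANS
  nil
>>> record k=smazu v=1816-06-20
  nil
>>> begin x=77
  77
>>> record k=zu v=jeli
  2015-03-14
>>> begin x=65
  65
>>> index
  [bostob, jodre, me, smazu, zu]
>>> over x=81/5
  325/81
>>> evict k=me
  -798
>>> evict k=jodre
  895
>>> pull k=smazu
  1816-06-20
>>> tell
  325/81
>>> tallyup
  3

Answer: {bostob=-7371/902, jodre=895, me=-798, smazu=1816-06-20, zu=jeli}


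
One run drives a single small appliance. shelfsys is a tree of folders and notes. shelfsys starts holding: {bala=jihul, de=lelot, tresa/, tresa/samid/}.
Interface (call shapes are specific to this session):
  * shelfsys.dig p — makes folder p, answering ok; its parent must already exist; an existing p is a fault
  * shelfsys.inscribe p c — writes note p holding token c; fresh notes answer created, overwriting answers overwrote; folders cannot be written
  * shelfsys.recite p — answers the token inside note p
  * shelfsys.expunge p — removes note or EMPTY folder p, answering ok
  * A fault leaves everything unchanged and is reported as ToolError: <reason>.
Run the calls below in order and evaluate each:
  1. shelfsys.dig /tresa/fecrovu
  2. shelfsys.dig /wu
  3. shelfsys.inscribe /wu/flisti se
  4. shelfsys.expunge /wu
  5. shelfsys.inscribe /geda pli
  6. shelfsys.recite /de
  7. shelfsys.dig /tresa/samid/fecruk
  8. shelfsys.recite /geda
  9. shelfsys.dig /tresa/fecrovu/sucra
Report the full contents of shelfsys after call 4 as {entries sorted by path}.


Answer: {bala=jihul, de=lelot, tresa/, tresa/fecrovu/, tresa/samid/, wu/, wu/flisti=se}

Derivation:
-> dig(p→/tresa/fecrovu)
<- ok
-> dig(p→/wu)
<- ok
-> inscribe(p→/wu/flisti, c→se)
<- created
-> expunge(p→/wu)
<- ToolError: not empty
-> inscribe(p→/geda, c→pli)
<- created
-> recite(p→/de)
<- lelot
-> dig(p→/tresa/samid/fecruk)
<- ok
-> recite(p→/geda)
<- pli
-> dig(p→/tresa/fecrovu/sucra)
<- ok


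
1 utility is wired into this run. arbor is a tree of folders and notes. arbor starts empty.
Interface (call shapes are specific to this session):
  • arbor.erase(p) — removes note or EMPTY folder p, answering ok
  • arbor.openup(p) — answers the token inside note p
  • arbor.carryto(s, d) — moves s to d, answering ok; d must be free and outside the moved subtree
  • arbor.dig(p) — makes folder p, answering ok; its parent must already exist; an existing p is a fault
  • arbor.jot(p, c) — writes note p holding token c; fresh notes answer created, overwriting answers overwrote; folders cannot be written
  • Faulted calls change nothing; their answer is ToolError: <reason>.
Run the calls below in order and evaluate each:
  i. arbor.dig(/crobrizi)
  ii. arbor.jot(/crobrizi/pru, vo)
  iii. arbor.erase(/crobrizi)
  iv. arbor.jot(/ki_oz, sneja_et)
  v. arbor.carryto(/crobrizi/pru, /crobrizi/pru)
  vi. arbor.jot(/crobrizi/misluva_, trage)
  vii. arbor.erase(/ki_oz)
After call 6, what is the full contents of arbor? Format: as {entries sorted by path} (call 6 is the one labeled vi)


[in] arbor.dig p=/crobrizi
:: ok
[in] arbor.jot p=/crobrizi/pru c=vo
:: created
[in] arbor.erase p=/crobrizi
:: ToolError: not empty
[in] arbor.jot p=/ki_oz c=sneja_et
:: created
[in] arbor.carryto s=/crobrizi/pru d=/crobrizi/pru
:: ToolError: exists
[in] arbor.jot p=/crobrizi/misluva_ c=trage
:: created
[in] arbor.erase p=/ki_oz
:: ok

Answer: {crobrizi/, crobrizi/misluva_=trage, crobrizi/pru=vo, ki_oz=sneja_et}


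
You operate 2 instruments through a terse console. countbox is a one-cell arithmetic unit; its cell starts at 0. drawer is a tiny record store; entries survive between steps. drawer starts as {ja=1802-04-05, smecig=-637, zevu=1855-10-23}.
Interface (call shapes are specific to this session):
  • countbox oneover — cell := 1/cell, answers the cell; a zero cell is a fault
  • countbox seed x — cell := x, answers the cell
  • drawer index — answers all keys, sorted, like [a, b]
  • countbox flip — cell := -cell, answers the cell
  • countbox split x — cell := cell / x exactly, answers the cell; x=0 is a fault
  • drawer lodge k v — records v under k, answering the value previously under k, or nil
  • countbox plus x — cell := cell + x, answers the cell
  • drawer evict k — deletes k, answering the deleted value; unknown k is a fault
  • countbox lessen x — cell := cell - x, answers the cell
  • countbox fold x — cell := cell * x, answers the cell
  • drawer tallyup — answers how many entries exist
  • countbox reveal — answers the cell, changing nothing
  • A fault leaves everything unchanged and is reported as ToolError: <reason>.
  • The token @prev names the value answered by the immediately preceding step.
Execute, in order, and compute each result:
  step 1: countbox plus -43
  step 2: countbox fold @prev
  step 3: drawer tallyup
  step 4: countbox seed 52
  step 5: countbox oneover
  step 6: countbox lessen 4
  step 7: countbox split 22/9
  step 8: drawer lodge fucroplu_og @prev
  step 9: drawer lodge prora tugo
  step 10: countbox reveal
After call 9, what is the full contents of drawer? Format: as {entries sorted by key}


Answer: {fucroplu_og=-1863/1144, ja=1802-04-05, prora=tugo, smecig=-637, zevu=1855-10-23}

Derivation:
→ countbox plus(x: -43)
← -43
→ countbox fold(x: @prev)
← 1849
→ drawer tallyup()
← 3
→ countbox seed(x: 52)
← 52
→ countbox oneover()
← 1/52
→ countbox lessen(x: 4)
← -207/52
→ countbox split(x: 22/9)
← -1863/1144
→ drawer lodge(k: fucroplu_og, v: @prev)
← nil
→ drawer lodge(k: prora, v: tugo)
← nil
→ countbox reveal()
← -1863/1144


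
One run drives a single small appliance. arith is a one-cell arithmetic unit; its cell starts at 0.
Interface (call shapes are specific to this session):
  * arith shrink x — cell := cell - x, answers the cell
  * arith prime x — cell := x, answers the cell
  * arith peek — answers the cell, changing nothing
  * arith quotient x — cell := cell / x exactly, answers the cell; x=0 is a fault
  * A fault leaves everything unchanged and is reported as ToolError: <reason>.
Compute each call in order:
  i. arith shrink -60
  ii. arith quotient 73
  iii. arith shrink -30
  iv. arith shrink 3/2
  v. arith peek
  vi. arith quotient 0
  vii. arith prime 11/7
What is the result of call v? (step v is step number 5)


$ arith shrink x=-60
  60
$ arith quotient x=73
  60/73
$ arith shrink x=-30
  2250/73
$ arith shrink x=3/2
  4281/146
$ arith peek
  4281/146
$ arith quotient x=0
  ToolError: division by zero
$ arith prime x=11/7
  11/7

Answer: 4281/146


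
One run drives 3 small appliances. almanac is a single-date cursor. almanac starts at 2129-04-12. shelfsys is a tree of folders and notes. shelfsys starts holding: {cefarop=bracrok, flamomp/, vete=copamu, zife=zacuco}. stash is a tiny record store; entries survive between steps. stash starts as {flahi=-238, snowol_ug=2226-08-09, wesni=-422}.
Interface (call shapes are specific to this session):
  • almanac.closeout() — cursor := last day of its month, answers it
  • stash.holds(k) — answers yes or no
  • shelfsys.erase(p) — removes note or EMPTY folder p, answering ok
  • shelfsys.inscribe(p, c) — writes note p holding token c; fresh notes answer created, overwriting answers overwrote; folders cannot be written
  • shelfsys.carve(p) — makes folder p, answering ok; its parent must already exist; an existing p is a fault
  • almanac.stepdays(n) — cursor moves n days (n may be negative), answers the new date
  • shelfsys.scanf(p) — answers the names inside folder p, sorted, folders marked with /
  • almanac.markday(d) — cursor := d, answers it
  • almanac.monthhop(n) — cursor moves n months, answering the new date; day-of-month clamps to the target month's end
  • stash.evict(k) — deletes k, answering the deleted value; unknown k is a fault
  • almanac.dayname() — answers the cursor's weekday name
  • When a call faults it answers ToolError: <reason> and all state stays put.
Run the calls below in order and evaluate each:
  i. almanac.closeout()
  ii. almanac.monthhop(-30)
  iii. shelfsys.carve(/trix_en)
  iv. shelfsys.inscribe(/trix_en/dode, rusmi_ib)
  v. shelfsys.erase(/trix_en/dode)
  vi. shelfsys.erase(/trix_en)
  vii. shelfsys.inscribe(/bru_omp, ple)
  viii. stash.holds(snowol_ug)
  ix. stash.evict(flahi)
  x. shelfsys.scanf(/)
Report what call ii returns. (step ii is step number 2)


-- almanac.closeout() => 2129-04-30
-- almanac.monthhop(-30) => 2126-10-30
-- shelfsys.carve(/trix_en) => ok
-- shelfsys.inscribe(/trix_en/dode, rusmi_ib) => created
-- shelfsys.erase(/trix_en/dode) => ok
-- shelfsys.erase(/trix_en) => ok
-- shelfsys.inscribe(/bru_omp, ple) => created
-- stash.holds(snowol_ug) => yes
-- stash.evict(flahi) => -238
-- shelfsys.scanf(/) => [bru_omp, cefarop, flamomp/, vete, zife]

Answer: 2126-10-30


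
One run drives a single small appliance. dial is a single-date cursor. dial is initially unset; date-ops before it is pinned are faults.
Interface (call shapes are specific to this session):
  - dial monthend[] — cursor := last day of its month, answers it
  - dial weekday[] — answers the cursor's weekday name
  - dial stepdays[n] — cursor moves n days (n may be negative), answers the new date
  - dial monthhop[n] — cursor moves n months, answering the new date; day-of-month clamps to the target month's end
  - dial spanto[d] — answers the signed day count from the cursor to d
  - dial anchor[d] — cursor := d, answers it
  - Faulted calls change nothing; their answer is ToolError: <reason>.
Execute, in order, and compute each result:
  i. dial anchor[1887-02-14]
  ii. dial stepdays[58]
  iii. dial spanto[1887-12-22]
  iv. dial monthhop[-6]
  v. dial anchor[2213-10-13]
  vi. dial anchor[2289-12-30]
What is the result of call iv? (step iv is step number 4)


==> dial anchor(d='1887-02-14')
<== 1887-02-14
==> dial stepdays(n='58')
<== 1887-04-13
==> dial spanto(d='1887-12-22')
<== 253
==> dial monthhop(n='-6')
<== 1886-10-13
==> dial anchor(d='2213-10-13')
<== 2213-10-13
==> dial anchor(d='2289-12-30')
<== 2289-12-30

Answer: 1886-10-13


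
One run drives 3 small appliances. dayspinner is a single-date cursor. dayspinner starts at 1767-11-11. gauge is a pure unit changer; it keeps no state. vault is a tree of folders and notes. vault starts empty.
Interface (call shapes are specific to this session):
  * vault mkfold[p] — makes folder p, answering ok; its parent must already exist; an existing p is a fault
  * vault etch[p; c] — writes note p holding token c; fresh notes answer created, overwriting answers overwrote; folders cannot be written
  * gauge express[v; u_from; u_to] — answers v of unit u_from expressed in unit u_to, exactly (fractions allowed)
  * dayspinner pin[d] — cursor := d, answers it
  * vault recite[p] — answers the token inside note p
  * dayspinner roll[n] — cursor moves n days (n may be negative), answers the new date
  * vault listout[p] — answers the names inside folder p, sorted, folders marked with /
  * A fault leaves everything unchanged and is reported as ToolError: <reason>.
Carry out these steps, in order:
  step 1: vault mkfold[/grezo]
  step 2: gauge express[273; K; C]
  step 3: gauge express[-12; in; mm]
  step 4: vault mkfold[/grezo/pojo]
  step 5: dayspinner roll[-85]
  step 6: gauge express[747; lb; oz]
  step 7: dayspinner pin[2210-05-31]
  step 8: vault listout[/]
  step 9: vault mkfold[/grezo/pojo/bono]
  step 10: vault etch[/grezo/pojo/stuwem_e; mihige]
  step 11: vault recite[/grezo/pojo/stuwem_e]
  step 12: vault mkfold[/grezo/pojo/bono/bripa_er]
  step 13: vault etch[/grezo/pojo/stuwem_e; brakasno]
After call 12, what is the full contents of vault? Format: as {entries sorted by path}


Answer: {grezo/, grezo/pojo/, grezo/pojo/bono/, grezo/pojo/bono/bripa_er/, grezo/pojo/stuwem_e=mihige}

Derivation:
→ vault mkfold(p='/grezo')
← ok
→ gauge express(v='273', u_from='K', u_to='C')
← -3/20
→ gauge express(v='-12', u_from='in', u_to='mm')
← -1524/5
→ vault mkfold(p='/grezo/pojo')
← ok
→ dayspinner roll(n='-85')
← 1767-08-18
→ gauge express(v='747', u_from='lb', u_to='oz')
← 11952
→ dayspinner pin(d='2210-05-31')
← 2210-05-31
→ vault listout(p='/')
← [grezo/]
→ vault mkfold(p='/grezo/pojo/bono')
← ok
→ vault etch(p='/grezo/pojo/stuwem_e', c='mihige')
← created
→ vault recite(p='/grezo/pojo/stuwem_e')
← mihige
→ vault mkfold(p='/grezo/pojo/bono/bripa_er')
← ok
→ vault etch(p='/grezo/pojo/stuwem_e', c='brakasno')
← overwrote


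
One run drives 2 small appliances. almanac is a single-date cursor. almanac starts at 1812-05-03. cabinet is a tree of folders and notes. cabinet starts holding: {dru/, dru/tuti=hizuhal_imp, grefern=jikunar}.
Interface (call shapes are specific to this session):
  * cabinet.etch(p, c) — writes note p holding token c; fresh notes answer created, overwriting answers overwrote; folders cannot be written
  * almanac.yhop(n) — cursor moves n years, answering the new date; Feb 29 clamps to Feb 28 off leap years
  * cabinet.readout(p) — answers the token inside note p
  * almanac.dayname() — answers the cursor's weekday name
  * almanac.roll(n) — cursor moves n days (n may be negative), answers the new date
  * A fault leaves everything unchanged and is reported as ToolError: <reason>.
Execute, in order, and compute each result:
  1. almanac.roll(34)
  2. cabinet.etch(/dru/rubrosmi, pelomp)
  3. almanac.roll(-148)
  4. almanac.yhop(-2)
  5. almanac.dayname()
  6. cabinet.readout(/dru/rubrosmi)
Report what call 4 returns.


→ almanac.roll(34)
← 1812-06-06
→ cabinet.etch(/dru/rubrosmi, pelomp)
← created
→ almanac.roll(-148)
← 1812-01-10
→ almanac.yhop(-2)
← 1810-01-10
→ almanac.dayname()
← Wednesday
→ cabinet.readout(/dru/rubrosmi)
← pelomp

Answer: 1810-01-10


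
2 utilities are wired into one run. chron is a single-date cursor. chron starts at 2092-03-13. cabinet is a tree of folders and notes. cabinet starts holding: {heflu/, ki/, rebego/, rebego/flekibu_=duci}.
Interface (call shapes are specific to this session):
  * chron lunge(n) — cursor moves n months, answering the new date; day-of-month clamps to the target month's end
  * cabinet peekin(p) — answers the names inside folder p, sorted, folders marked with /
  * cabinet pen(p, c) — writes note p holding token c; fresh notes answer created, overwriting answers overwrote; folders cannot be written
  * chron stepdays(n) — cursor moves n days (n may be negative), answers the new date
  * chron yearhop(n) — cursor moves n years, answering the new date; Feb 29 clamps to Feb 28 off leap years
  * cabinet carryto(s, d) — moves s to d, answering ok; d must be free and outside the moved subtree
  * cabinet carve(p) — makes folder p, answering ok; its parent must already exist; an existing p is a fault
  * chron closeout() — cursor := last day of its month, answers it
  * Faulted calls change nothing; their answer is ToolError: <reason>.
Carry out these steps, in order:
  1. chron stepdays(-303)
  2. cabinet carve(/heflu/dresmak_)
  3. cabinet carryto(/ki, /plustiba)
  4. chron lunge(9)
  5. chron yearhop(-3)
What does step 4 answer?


Answer: 2092-02-15

Derivation:
-- chron stepdays(n→-303) ~> 2091-05-15
-- cabinet carve(p→/heflu/dresmak_) ~> ok
-- cabinet carryto(s→/ki, d→/plustiba) ~> ok
-- chron lunge(n→9) ~> 2092-02-15
-- chron yearhop(n→-3) ~> 2089-02-15


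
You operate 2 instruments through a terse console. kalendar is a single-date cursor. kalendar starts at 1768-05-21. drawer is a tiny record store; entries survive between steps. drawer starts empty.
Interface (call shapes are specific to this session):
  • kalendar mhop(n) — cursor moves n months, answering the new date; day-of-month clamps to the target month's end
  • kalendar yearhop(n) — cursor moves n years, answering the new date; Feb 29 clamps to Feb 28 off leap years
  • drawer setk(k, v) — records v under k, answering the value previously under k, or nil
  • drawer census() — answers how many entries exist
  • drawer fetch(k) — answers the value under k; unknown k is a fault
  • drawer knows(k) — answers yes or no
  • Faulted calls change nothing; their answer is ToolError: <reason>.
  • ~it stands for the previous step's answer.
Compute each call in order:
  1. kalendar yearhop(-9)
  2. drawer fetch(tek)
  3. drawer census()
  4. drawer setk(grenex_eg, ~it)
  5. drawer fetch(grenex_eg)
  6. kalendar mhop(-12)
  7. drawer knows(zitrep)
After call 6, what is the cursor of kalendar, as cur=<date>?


·→ kalendar yearhop(-9)
·← 1759-05-21
·→ drawer fetch(tek)
·← ToolError: no such key tek
·→ drawer census()
·← 0
·→ drawer setk(grenex_eg, ~it)
·← nil
·→ drawer fetch(grenex_eg)
·← 0
·→ kalendar mhop(-12)
·← 1758-05-21
·→ drawer knows(zitrep)
·← no

Answer: cur=1758-05-21


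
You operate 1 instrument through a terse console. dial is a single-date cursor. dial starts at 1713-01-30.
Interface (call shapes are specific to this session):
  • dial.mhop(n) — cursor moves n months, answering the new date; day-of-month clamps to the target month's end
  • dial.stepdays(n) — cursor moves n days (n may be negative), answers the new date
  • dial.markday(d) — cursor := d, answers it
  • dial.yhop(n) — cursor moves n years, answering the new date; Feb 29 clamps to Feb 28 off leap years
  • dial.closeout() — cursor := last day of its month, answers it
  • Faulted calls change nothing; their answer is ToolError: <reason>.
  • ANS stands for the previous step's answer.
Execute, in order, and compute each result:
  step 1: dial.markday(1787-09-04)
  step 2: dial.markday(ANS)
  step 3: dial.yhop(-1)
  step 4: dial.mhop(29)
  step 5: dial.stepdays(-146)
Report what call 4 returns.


Answer: 1789-02-04

Derivation:
// dial.markday(d=1787-09-04) => 1787-09-04
// dial.markday(d=ANS) => 1787-09-04
// dial.yhop(n=-1) => 1786-09-04
// dial.mhop(n=29) => 1789-02-04
// dial.stepdays(n=-146) => 1788-09-11


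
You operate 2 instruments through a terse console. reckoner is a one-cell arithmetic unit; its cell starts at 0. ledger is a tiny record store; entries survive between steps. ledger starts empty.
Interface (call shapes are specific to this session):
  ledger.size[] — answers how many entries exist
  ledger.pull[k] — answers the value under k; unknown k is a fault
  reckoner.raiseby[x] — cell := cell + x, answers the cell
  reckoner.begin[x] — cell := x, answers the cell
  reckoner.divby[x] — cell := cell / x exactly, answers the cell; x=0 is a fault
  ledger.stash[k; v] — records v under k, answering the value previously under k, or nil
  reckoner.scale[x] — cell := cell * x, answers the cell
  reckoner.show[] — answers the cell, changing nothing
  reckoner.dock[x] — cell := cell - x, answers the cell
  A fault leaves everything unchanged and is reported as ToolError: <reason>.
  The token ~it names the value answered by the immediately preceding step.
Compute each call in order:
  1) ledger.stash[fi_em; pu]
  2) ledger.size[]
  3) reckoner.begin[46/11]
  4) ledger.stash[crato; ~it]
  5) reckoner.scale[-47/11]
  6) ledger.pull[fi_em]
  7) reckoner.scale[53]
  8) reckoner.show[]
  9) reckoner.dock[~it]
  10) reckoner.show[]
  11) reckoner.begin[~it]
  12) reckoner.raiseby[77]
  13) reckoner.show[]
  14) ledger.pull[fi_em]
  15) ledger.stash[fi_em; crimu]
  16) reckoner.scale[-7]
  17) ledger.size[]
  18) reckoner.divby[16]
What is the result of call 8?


Act: ledger.stash[k=fi_em; v=pu]
Obs: nil
Act: ledger.size[]
Obs: 1
Act: reckoner.begin[x=46/11]
Obs: 46/11
Act: ledger.stash[k=crato; v=~it]
Obs: nil
Act: reckoner.scale[x=-47/11]
Obs: -2162/121
Act: ledger.pull[k=fi_em]
Obs: pu
Act: reckoner.scale[x=53]
Obs: -114586/121
Act: reckoner.show[]
Obs: -114586/121
Act: reckoner.dock[x=~it]
Obs: 0
Act: reckoner.show[]
Obs: 0
Act: reckoner.begin[x=~it]
Obs: 0
Act: reckoner.raiseby[x=77]
Obs: 77
Act: reckoner.show[]
Obs: 77
Act: ledger.pull[k=fi_em]
Obs: pu
Act: ledger.stash[k=fi_em; v=crimu]
Obs: pu
Act: reckoner.scale[x=-7]
Obs: -539
Act: ledger.size[]
Obs: 2
Act: reckoner.divby[x=16]
Obs: -539/16

Answer: -114586/121


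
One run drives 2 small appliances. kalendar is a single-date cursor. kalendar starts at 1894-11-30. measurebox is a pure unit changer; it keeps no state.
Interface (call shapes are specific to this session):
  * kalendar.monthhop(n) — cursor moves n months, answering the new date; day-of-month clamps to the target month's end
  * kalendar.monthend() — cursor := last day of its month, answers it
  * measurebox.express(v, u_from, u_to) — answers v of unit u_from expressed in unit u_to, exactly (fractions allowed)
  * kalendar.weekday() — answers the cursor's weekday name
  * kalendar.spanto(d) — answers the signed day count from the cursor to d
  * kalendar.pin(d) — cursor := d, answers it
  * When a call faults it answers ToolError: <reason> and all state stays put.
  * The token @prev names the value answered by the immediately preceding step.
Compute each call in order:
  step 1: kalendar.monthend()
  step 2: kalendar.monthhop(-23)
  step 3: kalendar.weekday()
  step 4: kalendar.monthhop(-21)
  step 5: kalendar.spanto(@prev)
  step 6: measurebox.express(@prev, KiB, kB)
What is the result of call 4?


Answer: 1891-03-30

Derivation:
Step: kalendar.monthend[]
Result: 1894-11-30
Step: kalendar.monthhop[n='-23']
Result: 1892-12-30
Step: kalendar.weekday[]
Result: Friday
Step: kalendar.monthhop[n='-21']
Result: 1891-03-30
Step: kalendar.spanto[d='@prev']
Result: 0
Step: measurebox.express[v='@prev'; u_from='KiB'; u_to='kB']
Result: 0


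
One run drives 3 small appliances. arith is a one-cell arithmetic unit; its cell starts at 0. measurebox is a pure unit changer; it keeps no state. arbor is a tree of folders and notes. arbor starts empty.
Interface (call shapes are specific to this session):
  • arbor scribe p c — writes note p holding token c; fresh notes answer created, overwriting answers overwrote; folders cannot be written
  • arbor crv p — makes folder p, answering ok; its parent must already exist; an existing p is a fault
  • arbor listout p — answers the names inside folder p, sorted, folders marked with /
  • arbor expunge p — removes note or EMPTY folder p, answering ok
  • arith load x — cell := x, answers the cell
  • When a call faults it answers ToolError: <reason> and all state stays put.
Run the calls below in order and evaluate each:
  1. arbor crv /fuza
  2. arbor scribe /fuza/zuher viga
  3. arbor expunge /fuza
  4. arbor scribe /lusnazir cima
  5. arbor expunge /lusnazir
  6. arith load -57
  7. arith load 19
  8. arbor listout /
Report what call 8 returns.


// arbor crv(p='/fuza') : ok
// arbor scribe(p='/fuza/zuher', c='viga') : created
// arbor expunge(p='/fuza') : ToolError: not empty
// arbor scribe(p='/lusnazir', c='cima') : created
// arbor expunge(p='/lusnazir') : ok
// arith load(x='-57') : -57
// arith load(x='19') : 19
// arbor listout(p='/') : [fuza/]

Answer: [fuza/]


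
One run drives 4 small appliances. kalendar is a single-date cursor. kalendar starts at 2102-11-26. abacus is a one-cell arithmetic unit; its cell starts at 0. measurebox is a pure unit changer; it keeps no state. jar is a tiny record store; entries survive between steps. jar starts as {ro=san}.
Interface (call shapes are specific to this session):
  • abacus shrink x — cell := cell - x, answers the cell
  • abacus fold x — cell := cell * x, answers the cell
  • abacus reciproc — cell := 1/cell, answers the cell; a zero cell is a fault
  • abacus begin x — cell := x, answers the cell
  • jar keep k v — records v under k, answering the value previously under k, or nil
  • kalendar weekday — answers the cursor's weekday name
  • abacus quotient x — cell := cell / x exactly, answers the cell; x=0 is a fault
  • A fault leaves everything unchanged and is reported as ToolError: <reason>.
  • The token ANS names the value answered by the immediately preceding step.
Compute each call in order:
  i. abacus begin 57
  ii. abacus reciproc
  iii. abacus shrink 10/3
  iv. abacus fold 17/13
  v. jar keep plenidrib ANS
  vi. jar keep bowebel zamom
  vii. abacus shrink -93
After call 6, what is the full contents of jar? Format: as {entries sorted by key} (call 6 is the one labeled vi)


Answer: {bowebel=zamom, plenidrib=-1071/247, ro=san}

Derivation:
Then abacus begin with x='57', giving 57.
Calling abacus reciproc(), and get 1/57.
Calling abacus shrink with x='10/3', giving -63/19.
I call abacus fold with x='17/13': -1071/247.
I run jar keep with k='plenidrib', v='ANS', and see nil.
Using jar keep with k='bowebel', v='zamom', which returns nil.
Calling abacus shrink with x='-93', and get 21900/247.


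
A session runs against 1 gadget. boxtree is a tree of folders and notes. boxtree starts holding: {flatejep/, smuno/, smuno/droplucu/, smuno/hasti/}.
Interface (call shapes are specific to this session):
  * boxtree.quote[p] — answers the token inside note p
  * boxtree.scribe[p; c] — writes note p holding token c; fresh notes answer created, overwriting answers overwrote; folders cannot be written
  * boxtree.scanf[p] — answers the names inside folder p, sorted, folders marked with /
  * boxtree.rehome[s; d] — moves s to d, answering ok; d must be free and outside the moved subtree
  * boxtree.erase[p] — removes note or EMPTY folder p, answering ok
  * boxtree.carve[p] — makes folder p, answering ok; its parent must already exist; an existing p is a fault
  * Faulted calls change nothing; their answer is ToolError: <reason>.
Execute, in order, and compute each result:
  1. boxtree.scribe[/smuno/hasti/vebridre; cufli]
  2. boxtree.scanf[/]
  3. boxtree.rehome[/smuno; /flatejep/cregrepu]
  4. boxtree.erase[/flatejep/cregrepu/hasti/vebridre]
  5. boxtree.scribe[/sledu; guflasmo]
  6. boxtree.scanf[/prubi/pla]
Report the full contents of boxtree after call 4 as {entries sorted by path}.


Answer: {flatejep/, flatejep/cregrepu/, flatejep/cregrepu/droplucu/, flatejep/cregrepu/hasti/}

Derivation:
% boxtree.scribe p=/smuno/hasti/vebridre c=cufli
[out] created
% boxtree.scanf p=/
[out] [flatejep/, smuno/]
% boxtree.rehome s=/smuno d=/flatejep/cregrepu
[out] ok
% boxtree.erase p=/flatejep/cregrepu/hasti/vebridre
[out] ok
% boxtree.scribe p=/sledu c=guflasmo
[out] created
% boxtree.scanf p=/prubi/pla
[out] ToolError: not found


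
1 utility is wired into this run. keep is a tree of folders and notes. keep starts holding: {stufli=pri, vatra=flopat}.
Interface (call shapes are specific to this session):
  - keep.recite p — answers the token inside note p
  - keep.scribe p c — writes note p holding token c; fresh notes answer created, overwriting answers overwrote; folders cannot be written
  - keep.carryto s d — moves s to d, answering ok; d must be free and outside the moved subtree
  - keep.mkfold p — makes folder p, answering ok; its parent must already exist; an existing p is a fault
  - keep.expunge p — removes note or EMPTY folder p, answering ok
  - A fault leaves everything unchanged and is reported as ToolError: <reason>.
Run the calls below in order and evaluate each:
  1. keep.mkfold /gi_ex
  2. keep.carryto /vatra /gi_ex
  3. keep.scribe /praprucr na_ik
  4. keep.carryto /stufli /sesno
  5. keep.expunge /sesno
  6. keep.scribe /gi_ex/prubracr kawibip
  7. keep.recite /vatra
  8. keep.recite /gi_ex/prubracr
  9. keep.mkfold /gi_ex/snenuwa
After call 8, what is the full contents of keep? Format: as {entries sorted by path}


Answer: {gi_ex/, gi_ex/prubracr=kawibip, praprucr=na_ik, vatra=flopat}

Derivation:
% keep.mkfold p='/gi_ex'
= ok
% keep.carryto s='/vatra' d='/gi_ex'
= ToolError: exists
% keep.scribe p='/praprucr' c='na_ik'
= created
% keep.carryto s='/stufli' d='/sesno'
= ok
% keep.expunge p='/sesno'
= ok
% keep.scribe p='/gi_ex/prubracr' c='kawibip'
= created
% keep.recite p='/vatra'
= flopat
% keep.recite p='/gi_ex/prubracr'
= kawibip
% keep.mkfold p='/gi_ex/snenuwa'
= ok


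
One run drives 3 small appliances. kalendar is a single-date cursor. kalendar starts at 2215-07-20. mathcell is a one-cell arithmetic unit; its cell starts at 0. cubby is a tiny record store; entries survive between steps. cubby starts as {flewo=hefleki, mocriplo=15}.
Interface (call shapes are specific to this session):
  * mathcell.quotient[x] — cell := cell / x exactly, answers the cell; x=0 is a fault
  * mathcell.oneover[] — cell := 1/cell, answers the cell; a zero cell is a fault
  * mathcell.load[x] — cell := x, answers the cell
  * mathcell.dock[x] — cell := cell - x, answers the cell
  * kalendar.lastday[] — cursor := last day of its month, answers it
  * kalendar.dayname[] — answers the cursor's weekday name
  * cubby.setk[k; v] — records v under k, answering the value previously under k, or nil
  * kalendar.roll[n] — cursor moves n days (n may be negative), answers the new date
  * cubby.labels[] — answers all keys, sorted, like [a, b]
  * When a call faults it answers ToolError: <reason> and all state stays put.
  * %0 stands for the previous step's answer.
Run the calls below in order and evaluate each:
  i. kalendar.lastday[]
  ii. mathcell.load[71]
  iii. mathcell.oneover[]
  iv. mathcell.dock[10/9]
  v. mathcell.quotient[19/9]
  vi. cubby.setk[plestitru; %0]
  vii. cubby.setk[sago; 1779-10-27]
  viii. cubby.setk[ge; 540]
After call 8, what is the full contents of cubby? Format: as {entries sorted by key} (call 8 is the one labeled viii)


Answer: {flewo=hefleki, ge=540, mocriplo=15, plestitru=-701/1349, sago=1779-10-27}

Derivation:
;; kalendar.lastday() ~> 2215-07-31
;; mathcell.load(71) ~> 71
;; mathcell.oneover() ~> 1/71
;; mathcell.dock(10/9) ~> -701/639
;; mathcell.quotient(19/9) ~> -701/1349
;; cubby.setk(plestitru, %0) ~> nil
;; cubby.setk(sago, 1779-10-27) ~> nil
;; cubby.setk(ge, 540) ~> nil


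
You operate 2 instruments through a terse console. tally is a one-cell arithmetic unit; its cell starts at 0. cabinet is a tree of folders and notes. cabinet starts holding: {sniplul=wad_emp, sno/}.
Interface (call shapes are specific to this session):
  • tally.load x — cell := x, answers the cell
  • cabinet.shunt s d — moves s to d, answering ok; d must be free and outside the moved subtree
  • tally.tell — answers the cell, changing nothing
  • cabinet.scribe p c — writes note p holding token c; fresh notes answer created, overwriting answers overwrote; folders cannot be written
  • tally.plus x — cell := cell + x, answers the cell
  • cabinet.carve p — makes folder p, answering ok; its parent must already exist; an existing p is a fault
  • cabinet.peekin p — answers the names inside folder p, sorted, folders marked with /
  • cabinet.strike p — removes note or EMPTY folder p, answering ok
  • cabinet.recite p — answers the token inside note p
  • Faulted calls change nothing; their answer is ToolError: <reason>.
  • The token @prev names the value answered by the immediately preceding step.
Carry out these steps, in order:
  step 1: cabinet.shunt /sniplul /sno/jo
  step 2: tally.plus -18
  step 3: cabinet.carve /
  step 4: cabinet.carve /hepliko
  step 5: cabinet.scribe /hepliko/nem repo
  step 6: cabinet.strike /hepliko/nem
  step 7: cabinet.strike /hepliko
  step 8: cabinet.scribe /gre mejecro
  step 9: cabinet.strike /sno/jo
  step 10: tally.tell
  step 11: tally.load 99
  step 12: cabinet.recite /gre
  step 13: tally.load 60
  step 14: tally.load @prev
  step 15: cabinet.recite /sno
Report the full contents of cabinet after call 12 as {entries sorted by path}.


Answer: {gre=mejecro, sno/}

Derivation:
# shunt(s='/sniplul', d='/sno/jo') -> ok
# plus(x='-18') -> -18
# carve(p='/') -> ToolError: exists
# carve(p='/hepliko') -> ok
# scribe(p='/hepliko/nem', c='repo') -> created
# strike(p='/hepliko/nem') -> ok
# strike(p='/hepliko') -> ok
# scribe(p='/gre', c='mejecro') -> created
# strike(p='/sno/jo') -> ok
# tell() -> -18
# load(x='99') -> 99
# recite(p='/gre') -> mejecro
# load(x='60') -> 60
# load(x='@prev') -> 60
# recite(p='/sno') -> ToolError: is a directory
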